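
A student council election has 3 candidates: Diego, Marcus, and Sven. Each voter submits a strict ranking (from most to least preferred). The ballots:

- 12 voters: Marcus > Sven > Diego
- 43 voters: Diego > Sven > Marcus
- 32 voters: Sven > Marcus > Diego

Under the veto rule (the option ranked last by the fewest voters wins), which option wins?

Last-place votes: Diego 44, Marcus 43, Sven 0.
Sven is ranked last by the fewest voters, so Sven wins.

Sven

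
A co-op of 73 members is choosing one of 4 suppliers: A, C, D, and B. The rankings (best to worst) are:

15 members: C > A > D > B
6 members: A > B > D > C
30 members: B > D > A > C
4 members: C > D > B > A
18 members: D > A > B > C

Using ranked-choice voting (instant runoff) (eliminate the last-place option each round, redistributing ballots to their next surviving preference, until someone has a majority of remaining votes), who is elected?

B

Round 1: A 6, C 19, D 18, B 30. Eliminate A.
Round 2: C 19, D 18, B 36. Eliminate D.
Round 3: C 19, B 54. B has a majority.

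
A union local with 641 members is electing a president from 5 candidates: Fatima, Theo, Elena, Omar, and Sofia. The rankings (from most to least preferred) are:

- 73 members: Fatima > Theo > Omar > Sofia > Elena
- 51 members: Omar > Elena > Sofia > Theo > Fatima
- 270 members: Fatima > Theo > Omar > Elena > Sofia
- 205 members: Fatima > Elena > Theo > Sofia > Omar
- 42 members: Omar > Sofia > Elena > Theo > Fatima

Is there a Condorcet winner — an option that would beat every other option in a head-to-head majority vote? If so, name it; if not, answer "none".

Fatima vs Theo: 548–93 for Fatima.
Fatima vs Elena: 548–93 for Fatima.
Fatima vs Omar: 548–93 for Fatima.
Fatima vs Sofia: 548–93 for Fatima.
Fatima beats every other option head-to-head.

Fatima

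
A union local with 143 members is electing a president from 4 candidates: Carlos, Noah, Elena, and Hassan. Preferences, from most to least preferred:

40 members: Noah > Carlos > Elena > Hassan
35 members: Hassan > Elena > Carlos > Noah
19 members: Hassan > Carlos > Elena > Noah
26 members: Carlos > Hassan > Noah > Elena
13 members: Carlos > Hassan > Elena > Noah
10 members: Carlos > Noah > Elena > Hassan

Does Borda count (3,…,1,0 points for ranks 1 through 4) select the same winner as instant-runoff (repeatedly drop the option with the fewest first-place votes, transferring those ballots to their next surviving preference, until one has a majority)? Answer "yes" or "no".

Borda — scores: Carlos 300, Noah 166, Elena 152, Hassan 240. Winner: Carlos.
Instant-runoff — R1 Carlos 49, Noah 40, Elena 0, Hassan 54 (Elena out); R2 Carlos 49, Noah 40, Hassan 54 (Noah out); R3 Carlos 89, Hassan 54 (Carlos winner). Winner: Carlos.
The two methods agree.

yes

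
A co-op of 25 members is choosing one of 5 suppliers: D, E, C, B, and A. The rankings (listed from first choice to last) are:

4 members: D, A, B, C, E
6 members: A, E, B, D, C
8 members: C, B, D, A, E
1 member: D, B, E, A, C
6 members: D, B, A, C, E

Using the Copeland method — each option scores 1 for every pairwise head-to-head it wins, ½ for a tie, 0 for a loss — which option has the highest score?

D: beats E, C, and A; loses to B → score 3.
E: loses to D, C, B, and A → score 0.
C: beats E; loses to D, B, and A → score 1.
B: beats D, E, C, and A → score 4.
A: beats E and C; loses to D and B → score 2.
B has the best pairwise record.

B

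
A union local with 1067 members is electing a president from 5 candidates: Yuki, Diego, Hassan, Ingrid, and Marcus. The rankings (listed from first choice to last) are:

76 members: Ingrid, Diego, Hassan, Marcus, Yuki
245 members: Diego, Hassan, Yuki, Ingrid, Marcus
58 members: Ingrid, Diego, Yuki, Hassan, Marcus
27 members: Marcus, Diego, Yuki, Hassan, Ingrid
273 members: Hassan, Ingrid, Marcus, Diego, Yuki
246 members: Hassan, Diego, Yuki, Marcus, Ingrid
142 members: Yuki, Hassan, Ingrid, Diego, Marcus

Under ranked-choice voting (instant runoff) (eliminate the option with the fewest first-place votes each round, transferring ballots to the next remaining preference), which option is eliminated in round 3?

Yuki

Round 1: Yuki 142, Diego 245, Hassan 519, Ingrid 134, Marcus 27. Eliminate Marcus.
Round 2: Yuki 142, Diego 272, Hassan 519, Ingrid 134. Eliminate Ingrid.
Round 3: Yuki 142, Diego 406, Hassan 519. Eliminate Yuki.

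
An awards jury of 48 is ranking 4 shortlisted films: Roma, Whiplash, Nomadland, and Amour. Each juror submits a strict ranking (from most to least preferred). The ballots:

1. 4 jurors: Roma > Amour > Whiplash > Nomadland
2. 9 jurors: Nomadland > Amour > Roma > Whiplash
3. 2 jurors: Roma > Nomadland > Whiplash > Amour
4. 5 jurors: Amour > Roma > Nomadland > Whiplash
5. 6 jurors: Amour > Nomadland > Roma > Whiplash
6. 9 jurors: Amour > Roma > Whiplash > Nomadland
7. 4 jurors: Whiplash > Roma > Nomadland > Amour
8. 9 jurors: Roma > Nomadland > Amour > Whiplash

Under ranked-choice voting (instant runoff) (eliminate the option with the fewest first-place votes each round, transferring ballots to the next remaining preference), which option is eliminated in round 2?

Round 1: Roma 15, Whiplash 4, Nomadland 9, Amour 20. Eliminate Whiplash.
Round 2: Roma 19, Nomadland 9, Amour 20. Eliminate Nomadland.

Nomadland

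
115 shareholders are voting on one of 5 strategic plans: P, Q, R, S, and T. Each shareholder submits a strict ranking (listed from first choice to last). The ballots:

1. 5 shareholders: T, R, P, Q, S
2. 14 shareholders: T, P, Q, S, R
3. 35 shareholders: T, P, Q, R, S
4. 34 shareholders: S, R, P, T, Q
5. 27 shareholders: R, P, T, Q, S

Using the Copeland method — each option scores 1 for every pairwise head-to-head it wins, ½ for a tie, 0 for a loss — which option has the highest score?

P: beats Q, S, and T; loses to R → score 3.
Q: beats S; loses to P, R, and T → score 1.
R: beats P, Q, S, and T → score 4.
S: loses to P, Q, R, and T → score 0.
T: beats Q and S; loses to P and R → score 2.
R has the best pairwise record.

R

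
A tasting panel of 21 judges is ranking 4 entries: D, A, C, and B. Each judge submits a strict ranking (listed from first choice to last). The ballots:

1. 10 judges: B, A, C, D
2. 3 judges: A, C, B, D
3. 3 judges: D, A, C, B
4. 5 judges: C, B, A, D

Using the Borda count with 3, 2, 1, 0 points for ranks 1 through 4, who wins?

B

D: 10·0 + 3·0 + 3·3 + 5·0 = 9
A: 10·2 + 3·3 + 3·2 + 5·1 = 40
C: 10·1 + 3·2 + 3·1 + 5·3 = 34
B: 10·3 + 3·1 + 3·0 + 5·2 = 43
B has the highest Borda score (43).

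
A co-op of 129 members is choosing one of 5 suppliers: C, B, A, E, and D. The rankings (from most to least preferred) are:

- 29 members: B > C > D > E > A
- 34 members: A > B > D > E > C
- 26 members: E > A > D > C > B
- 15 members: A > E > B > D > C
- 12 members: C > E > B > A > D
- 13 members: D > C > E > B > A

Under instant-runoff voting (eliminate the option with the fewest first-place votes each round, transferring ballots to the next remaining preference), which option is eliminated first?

Round 1: C 12, B 29, A 49, E 26, D 13. Eliminate C.

C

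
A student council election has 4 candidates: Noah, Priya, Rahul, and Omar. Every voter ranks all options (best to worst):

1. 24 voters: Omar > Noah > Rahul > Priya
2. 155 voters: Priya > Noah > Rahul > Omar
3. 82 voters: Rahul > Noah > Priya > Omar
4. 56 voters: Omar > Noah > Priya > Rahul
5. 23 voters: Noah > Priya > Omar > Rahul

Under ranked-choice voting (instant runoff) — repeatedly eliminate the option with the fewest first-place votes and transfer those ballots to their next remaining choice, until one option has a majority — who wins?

Priya

Round 1: Noah 23, Priya 155, Rahul 82, Omar 80. Eliminate Noah.
Round 2: Priya 178, Rahul 82, Omar 80. Priya has a majority.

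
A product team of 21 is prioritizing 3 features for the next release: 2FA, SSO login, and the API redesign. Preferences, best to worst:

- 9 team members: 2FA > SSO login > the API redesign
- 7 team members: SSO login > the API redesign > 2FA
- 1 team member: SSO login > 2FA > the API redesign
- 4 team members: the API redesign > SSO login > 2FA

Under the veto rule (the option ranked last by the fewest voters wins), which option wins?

SSO login

Last-place votes: 2FA 11, SSO login 0, the API redesign 10.
SSO login is ranked last by the fewest voters, so SSO login wins.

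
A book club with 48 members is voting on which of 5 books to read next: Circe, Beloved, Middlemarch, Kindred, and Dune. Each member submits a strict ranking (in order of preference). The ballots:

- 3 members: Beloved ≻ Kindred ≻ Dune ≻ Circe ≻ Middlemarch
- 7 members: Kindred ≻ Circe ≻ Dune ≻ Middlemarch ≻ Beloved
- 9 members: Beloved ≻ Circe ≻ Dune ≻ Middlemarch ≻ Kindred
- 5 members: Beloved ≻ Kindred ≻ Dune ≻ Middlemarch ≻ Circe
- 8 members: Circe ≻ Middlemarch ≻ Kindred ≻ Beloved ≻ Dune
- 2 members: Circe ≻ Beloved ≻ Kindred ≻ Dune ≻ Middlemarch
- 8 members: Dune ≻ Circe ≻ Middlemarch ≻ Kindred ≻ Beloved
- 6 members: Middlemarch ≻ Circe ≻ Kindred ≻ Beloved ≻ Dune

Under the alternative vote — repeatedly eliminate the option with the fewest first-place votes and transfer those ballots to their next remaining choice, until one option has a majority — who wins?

Circe

Round 1: Circe 10, Beloved 17, Middlemarch 6, Kindred 7, Dune 8. Eliminate Middlemarch.
Round 2: Circe 16, Beloved 17, Kindred 7, Dune 8. Eliminate Kindred.
Round 3: Circe 23, Beloved 17, Dune 8. Eliminate Dune.
Round 4: Circe 31, Beloved 17. Circe has a majority.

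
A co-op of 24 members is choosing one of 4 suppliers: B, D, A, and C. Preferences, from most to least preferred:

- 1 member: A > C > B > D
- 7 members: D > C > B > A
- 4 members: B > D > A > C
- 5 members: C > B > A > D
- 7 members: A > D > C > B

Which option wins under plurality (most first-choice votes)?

First-place votes: B 4, D 7, A 8, C 5.
A has the most first-place votes.

A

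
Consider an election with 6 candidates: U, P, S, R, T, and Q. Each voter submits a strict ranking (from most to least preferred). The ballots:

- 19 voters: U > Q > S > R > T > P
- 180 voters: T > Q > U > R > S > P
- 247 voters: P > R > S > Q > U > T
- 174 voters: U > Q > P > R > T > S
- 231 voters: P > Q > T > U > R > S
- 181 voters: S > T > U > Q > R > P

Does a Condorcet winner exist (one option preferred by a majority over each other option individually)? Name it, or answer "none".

Q vs U: 658–374 for Q.
Q vs P: 554–478 for Q.
Q vs S: 604–428 for Q.
Q vs R: 785–247 for Q.
Q vs T: 671–361 for Q.
Q beats every other option head-to-head.

Q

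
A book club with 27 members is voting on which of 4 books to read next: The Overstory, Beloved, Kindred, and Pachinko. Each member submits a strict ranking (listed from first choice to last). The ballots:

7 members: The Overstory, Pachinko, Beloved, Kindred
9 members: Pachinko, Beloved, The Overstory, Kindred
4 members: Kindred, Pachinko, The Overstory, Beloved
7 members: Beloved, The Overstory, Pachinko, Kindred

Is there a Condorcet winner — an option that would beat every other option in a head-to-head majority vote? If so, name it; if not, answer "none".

Checking pairwise contests:
Beloved beats The Overstory 16–11.
Pachinko beats Beloved 20–7.
The Overstory beats Kindred 23–4.
The Overstory beats Pachinko 14–13.
Every option loses at least one head-to-head, so there is no Condorcet winner.

none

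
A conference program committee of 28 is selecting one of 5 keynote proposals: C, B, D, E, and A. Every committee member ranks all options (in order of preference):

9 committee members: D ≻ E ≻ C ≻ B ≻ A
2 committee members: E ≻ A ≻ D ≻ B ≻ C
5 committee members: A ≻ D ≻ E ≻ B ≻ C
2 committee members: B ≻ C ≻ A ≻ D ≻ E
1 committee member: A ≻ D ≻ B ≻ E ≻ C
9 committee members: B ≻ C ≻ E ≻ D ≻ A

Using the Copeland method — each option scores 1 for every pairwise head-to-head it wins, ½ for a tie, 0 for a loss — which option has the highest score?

D

C: beats A; loses to B, D, and E → score 1.
B: beats C and A; loses to D and E → score 2.
D: beats C, B, E, and A → score 4.
E: beats C, B, and A; loses to D → score 3.
A: loses to C, B, D, and E → score 0.
D has the best pairwise record.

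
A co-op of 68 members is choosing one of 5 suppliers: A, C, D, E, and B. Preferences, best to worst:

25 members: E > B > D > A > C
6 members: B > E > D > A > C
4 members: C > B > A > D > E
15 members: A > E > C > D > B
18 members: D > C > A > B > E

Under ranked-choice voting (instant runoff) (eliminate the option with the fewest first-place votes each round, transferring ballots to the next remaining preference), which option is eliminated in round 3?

D

Round 1: A 15, C 4, D 18, E 25, B 6. Eliminate C.
Round 2: A 15, D 18, E 25, B 10. Eliminate B.
Round 3: A 19, D 18, E 31. Eliminate D.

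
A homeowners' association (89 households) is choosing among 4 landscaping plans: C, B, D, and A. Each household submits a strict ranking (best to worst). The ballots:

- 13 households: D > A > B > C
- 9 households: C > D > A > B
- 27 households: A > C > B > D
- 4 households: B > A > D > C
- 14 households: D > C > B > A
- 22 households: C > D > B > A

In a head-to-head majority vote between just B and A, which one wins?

Voters preferring B to A: 40; preferring A to B: 49.
A wins the head-to-head.

A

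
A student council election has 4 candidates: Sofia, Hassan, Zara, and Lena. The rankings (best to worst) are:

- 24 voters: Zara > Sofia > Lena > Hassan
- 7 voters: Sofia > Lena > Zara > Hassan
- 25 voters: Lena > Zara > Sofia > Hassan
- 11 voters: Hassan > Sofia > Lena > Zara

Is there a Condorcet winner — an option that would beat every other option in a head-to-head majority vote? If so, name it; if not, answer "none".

Checking pairwise contests:
Zara beats Sofia 49–18.
Sofia beats Hassan 56–11.
Lena beats Zara 43–24.
Sofia beats Lena 42–25.
Every option loses at least one head-to-head, so there is no Condorcet winner.

none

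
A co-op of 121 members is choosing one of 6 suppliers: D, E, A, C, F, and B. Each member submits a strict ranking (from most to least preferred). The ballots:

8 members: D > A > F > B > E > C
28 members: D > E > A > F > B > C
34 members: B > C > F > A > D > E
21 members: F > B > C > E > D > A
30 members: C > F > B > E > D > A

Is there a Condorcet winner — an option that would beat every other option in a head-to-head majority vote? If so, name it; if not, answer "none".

Checking pairwise contests:
C beats D 85–36.
D beats E 70–51.
D beats A 87–34.
B beats C 91–30.
C beats F 64–57.
F beats B 87–34.
Every option loses at least one head-to-head, so there is no Condorcet winner.

none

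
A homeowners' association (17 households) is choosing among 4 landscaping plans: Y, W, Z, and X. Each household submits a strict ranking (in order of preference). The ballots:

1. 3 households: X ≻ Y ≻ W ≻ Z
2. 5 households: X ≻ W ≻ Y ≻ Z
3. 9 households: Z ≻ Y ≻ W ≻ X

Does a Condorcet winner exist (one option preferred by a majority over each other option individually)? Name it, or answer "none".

Z vs Y: 9–8 for Z.
Z vs W: 9–8 for Z.
Z vs X: 9–8 for Z.
Z beats every other option head-to-head.

Z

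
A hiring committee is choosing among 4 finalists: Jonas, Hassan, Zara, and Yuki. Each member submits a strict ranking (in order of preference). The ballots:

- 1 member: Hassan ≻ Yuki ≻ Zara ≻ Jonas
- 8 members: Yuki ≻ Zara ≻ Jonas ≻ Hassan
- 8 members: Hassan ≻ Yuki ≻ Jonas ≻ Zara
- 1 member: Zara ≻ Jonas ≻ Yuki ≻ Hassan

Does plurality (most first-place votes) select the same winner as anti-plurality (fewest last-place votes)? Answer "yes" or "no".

no

Plurality — first-place votes: Jonas 0, Hassan 9, Zara 1, Yuki 8. Winner: Hassan.
Anti-plurality — last-place votes: Jonas 1, Hassan 9, Zara 8, Yuki 0. Winner: Yuki.
The two methods disagree.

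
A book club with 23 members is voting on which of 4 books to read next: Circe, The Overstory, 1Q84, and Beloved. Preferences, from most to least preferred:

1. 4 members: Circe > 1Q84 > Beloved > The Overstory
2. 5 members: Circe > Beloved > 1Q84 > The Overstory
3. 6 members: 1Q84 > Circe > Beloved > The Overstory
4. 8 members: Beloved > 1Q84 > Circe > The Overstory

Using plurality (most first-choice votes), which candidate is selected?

First-place votes: Circe 9, The Overstory 0, 1Q84 6, Beloved 8.
Circe has the most first-place votes.

Circe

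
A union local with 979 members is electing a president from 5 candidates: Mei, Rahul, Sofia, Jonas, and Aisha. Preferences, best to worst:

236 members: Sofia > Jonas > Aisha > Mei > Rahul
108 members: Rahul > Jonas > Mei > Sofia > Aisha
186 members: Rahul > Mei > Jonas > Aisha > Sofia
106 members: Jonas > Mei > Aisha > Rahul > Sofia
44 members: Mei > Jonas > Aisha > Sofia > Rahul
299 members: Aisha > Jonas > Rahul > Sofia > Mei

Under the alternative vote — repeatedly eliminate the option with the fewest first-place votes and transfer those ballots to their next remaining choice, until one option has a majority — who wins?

Round 1: Mei 44, Rahul 294, Sofia 236, Jonas 106, Aisha 299. Eliminate Mei.
Round 2: Rahul 294, Sofia 236, Jonas 150, Aisha 299. Eliminate Jonas.
Round 3: Rahul 294, Sofia 236, Aisha 449. Eliminate Sofia.
Round 4: Rahul 294, Aisha 685. Aisha has a majority.

Aisha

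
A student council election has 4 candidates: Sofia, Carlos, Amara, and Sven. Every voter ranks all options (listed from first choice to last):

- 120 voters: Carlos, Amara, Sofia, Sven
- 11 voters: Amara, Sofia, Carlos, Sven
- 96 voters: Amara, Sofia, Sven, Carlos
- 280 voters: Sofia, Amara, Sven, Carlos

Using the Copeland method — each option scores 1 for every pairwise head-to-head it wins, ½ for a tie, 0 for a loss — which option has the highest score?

Sofia

Sofia: beats Carlos, Amara, and Sven → score 3.
Carlos: loses to Sofia, Amara, and Sven → score 0.
Amara: beats Carlos and Sven; loses to Sofia → score 2.
Sven: beats Carlos; loses to Sofia and Amara → score 1.
Sofia has the best pairwise record.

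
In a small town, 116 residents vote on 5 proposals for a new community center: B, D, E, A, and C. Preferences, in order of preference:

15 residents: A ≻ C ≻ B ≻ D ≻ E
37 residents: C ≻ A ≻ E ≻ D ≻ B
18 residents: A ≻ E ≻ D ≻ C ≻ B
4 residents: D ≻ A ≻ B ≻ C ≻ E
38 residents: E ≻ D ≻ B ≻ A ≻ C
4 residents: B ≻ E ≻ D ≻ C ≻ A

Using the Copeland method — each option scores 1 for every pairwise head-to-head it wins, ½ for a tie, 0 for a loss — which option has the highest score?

B: loses to D, E, A, and C → score 0.
D: beats B and C; loses to E and A → score 2.
E: beats B, D, and C; loses to A → score 3.
A: beats B, D, E, and C → score 4.
C: beats B; loses to D, E, and A → score 1.
A has the best pairwise record.

A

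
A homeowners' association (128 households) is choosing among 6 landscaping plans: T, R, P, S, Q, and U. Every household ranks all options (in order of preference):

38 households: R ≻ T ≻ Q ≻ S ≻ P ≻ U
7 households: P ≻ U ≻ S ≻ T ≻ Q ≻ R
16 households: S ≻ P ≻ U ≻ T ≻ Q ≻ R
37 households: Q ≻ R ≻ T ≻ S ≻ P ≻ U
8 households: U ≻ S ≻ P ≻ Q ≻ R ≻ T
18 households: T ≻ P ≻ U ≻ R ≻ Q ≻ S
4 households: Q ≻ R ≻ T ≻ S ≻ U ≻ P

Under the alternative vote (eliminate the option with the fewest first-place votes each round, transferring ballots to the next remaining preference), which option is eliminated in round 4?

Round 1: T 18, R 38, P 7, S 16, Q 41, U 8. Eliminate P.
Round 2: T 18, R 38, S 16, Q 41, U 15. Eliminate U.
Round 3: T 18, R 38, S 31, Q 41. Eliminate T.
Round 4: R 56, S 31, Q 41. Eliminate S.

S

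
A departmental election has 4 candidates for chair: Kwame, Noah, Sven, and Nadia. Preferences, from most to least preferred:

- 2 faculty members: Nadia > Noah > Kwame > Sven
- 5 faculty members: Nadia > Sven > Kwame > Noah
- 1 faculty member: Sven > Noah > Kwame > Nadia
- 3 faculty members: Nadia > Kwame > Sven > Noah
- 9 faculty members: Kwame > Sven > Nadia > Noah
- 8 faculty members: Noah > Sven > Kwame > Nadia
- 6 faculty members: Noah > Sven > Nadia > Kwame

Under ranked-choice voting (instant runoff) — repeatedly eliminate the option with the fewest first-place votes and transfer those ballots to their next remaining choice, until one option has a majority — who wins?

Round 1: Kwame 9, Noah 14, Sven 1, Nadia 10. Eliminate Sven.
Round 2: Kwame 9, Noah 15, Nadia 10. Eliminate Kwame.
Round 3: Noah 15, Nadia 19. Nadia has a majority.

Nadia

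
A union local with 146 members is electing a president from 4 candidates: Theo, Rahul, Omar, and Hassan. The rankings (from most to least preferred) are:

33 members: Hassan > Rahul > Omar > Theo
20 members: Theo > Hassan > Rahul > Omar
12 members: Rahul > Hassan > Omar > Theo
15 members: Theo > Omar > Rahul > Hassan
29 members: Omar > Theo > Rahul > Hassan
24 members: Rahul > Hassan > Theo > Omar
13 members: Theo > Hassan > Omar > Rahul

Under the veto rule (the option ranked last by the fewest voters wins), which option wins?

Last-place votes: Theo 45, Rahul 13, Omar 44, Hassan 44.
Rahul is ranked last by the fewest voters, so Rahul wins.

Rahul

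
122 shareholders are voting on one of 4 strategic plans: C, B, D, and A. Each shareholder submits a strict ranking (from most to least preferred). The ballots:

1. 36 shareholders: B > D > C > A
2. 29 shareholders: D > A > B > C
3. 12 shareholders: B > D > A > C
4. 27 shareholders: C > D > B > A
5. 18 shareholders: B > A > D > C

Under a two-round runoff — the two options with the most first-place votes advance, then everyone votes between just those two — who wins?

B

Round 1 first-place votes: C 27, B 66, D 29, A 0.
B and D advance.
Runoff: B is preferred to D by 66 voters; D by 56.
B wins the runoff.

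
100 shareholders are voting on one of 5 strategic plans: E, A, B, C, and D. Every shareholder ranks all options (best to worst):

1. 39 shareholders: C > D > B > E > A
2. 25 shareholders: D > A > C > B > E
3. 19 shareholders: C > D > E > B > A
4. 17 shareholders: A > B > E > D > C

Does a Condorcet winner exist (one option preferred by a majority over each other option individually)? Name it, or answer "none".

C vs E: 83–17 for C.
C vs A: 58–42 for C.
C vs B: 83–17 for C.
C vs D: 58–42 for C.
C beats every other option head-to-head.

C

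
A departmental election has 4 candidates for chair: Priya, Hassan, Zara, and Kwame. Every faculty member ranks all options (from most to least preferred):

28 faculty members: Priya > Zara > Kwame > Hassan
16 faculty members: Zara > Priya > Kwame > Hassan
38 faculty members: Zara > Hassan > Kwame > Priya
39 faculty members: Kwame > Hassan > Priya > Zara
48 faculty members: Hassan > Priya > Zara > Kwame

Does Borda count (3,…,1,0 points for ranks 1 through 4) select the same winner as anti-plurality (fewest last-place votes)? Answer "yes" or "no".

Borda — scores: Priya 251, Hassan 298, Zara 266, Kwame 199. Winner: Hassan.
Anti-plurality — last-place votes: Priya 38, Hassan 44, Zara 39, Kwame 48. Winner: Priya.
The two methods disagree.

no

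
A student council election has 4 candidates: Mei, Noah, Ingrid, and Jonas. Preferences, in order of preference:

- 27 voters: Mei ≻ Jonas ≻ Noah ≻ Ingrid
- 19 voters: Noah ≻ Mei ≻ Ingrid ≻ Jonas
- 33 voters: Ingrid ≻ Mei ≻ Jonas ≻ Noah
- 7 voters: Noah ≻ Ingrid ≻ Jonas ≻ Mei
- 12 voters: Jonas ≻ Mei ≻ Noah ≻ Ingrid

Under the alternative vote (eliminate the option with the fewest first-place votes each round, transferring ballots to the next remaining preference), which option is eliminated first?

Round 1: Mei 27, Noah 26, Ingrid 33, Jonas 12. Eliminate Jonas.

Jonas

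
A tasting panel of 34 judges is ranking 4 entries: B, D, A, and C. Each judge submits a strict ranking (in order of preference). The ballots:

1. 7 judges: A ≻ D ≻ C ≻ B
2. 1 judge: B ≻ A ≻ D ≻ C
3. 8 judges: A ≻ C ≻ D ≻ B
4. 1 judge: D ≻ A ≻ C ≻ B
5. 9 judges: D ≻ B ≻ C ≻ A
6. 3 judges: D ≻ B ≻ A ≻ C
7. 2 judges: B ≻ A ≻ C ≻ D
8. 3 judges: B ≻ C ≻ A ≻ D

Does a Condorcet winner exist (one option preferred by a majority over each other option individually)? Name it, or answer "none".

Checking pairwise contests:
D beats B 28–6.
A beats D 21–13.
B beats A 18–16.
B beats C 18–16.
Every option loses at least one head-to-head, so there is no Condorcet winner.

none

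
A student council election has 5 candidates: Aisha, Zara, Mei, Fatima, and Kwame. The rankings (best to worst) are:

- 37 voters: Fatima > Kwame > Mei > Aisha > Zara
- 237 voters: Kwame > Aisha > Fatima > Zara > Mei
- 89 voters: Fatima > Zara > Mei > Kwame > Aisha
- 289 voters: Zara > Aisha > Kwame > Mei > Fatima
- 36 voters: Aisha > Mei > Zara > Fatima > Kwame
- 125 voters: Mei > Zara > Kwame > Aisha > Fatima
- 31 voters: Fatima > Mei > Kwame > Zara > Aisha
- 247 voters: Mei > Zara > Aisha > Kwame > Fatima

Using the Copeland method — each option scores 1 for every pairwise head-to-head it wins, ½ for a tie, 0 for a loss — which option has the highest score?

Aisha: beats Mei, Fatima, and Kwame; loses to Zara → score 3.
Zara: beats Aisha, Mei, Fatima, and Kwame → score 4.
Mei: beats Fatima; loses to Aisha, Zara, and Kwame → score 1.
Fatima: loses to Aisha, Zara, Mei, and Kwame → score 0.
Kwame: beats Mei and Fatima; loses to Aisha and Zara → score 2.
Zara has the best pairwise record.

Zara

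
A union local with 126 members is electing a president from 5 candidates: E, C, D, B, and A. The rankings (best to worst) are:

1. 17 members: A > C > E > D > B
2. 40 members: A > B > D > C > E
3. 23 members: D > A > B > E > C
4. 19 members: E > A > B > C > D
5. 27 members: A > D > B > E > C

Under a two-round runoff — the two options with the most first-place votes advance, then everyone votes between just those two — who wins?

Round 1 first-place votes: E 19, C 0, D 23, B 0, A 84.
A and D advance.
Runoff: A is preferred to D by 103 voters; D by 23.
A wins the runoff.

A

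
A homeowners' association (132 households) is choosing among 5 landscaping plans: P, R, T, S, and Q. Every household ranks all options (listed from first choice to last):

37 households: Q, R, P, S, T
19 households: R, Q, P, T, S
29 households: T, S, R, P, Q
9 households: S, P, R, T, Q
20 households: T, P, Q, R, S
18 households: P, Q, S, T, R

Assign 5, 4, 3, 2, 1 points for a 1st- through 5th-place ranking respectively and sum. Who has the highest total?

P

P: 37·3 + 19·3 + 29·2 + 9·4 + 20·4 + 18·5 = 432
R: 37·4 + 19·5 + 29·3 + 9·3 + 20·2 + 18·1 = 415
T: 37·1 + 19·2 + 29·5 + 9·2 + 20·5 + 18·2 = 374
S: 37·2 + 19·1 + 29·4 + 9·5 + 20·1 + 18·3 = 328
Q: 37·5 + 19·4 + 29·1 + 9·1 + 20·3 + 18·4 = 431
P has the highest Borda score (432).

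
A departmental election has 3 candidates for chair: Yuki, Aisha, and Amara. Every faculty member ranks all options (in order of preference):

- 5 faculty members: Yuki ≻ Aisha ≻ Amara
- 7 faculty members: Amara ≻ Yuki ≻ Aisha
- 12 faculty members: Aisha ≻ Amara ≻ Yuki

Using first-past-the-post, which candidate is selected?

First-place votes: Yuki 5, Aisha 12, Amara 7.
Aisha has the most first-place votes.

Aisha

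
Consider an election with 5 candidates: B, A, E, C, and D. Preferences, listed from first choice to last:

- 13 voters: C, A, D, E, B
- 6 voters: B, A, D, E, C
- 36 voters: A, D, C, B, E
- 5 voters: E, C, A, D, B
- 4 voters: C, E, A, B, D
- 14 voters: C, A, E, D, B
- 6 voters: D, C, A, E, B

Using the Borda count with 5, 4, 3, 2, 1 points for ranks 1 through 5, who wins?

B: 13·1 + 6·5 + 36·2 + 5·1 + 4·2 + 14·1 + 6·1 = 148
A: 13·4 + 6·4 + 36·5 + 5·3 + 4·3 + 14·4 + 6·3 = 357
E: 13·2 + 6·2 + 36·1 + 5·5 + 4·4 + 14·3 + 6·2 = 169
C: 13·5 + 6·1 + 36·3 + 5·4 + 4·5 + 14·5 + 6·4 = 313
D: 13·3 + 6·3 + 36·4 + 5·2 + 4·1 + 14·2 + 6·5 = 273
A has the highest Borda score (357).

A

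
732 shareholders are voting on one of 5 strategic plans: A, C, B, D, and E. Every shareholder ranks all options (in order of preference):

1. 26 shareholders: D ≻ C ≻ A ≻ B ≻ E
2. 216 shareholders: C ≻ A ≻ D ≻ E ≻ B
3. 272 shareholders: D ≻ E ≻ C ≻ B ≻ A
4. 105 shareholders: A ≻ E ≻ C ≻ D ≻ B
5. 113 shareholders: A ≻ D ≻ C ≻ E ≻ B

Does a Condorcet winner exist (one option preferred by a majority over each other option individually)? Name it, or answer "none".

Checking pairwise contests:
C beats A 514–218.
D beats C 411–321.
A beats B 460–272.
A beats D 434–298.
A beats E 460–272.
Every option loses at least one head-to-head, so there is no Condorcet winner.

none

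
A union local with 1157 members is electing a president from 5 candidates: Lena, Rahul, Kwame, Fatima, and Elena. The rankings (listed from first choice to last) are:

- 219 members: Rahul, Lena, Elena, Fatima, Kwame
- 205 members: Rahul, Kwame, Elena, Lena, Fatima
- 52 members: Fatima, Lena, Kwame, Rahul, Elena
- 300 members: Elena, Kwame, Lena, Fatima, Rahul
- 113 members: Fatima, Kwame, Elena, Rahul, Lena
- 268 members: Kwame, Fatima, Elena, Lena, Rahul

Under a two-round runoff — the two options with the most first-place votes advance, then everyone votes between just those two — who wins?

Elena

Round 1 first-place votes: Lena 0, Rahul 424, Kwame 268, Fatima 165, Elena 300.
Rahul and Elena advance.
Runoff: Rahul is preferred to Elena by 476 voters; Elena by 681.
Elena wins the runoff.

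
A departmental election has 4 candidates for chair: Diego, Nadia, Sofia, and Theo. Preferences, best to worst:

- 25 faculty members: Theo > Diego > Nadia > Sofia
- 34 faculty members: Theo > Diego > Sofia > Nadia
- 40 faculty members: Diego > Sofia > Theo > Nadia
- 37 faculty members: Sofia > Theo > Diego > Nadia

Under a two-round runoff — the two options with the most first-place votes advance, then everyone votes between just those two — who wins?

Round 1 first-place votes: Diego 40, Nadia 0, Sofia 37, Theo 59.
Theo and Diego advance.
Runoff: Theo is preferred to Diego by 96 voters; Diego by 40.
Theo wins the runoff.

Theo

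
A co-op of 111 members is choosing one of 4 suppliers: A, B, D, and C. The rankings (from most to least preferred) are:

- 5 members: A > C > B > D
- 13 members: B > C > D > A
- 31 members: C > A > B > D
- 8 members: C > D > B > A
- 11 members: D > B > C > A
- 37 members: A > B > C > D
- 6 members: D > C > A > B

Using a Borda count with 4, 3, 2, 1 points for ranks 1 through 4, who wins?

A: 5·4 + 13·1 + 31·3 + 8·1 + 11·1 + 37·4 + 6·2 = 305
B: 5·2 + 13·4 + 31·2 + 8·2 + 11·3 + 37·3 + 6·1 = 290
D: 5·1 + 13·2 + 31·1 + 8·3 + 11·4 + 37·1 + 6·4 = 191
C: 5·3 + 13·3 + 31·4 + 8·4 + 11·2 + 37·2 + 6·3 = 324
C has the highest Borda score (324).

C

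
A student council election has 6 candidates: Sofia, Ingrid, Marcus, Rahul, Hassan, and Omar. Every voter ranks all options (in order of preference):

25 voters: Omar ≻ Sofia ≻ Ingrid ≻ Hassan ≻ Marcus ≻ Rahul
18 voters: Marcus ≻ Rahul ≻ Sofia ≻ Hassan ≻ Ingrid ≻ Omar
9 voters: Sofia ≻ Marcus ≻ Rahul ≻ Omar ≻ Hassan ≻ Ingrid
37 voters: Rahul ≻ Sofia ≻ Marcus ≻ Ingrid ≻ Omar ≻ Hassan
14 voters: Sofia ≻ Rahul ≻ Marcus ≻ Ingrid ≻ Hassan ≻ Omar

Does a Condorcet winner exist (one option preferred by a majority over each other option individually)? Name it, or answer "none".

none

Checking pairwise contests:
Rahul beats Sofia 55–48.
Sofia beats Ingrid 103–0.
Sofia beats Marcus 85–18.
Marcus beats Rahul 52–51.
Sofia beats Hassan 103–0.
Sofia beats Omar 78–25.
Every option loses at least one head-to-head, so there is no Condorcet winner.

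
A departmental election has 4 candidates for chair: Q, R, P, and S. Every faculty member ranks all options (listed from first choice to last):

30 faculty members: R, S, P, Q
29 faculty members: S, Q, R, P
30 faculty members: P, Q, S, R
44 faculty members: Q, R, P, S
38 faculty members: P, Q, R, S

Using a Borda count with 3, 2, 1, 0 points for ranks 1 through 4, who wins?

Q: 30·0 + 29·2 + 30·2 + 44·3 + 38·2 = 326
R: 30·3 + 29·1 + 30·0 + 44·2 + 38·1 = 245
P: 30·1 + 29·0 + 30·3 + 44·1 + 38·3 = 278
S: 30·2 + 29·3 + 30·1 + 44·0 + 38·0 = 177
Q has the highest Borda score (326).

Q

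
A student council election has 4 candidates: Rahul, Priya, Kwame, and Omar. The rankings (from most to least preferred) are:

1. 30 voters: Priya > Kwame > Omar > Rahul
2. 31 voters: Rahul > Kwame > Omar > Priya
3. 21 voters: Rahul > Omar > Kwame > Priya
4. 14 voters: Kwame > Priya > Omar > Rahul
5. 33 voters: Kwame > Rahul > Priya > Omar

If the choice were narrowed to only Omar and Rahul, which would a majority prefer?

Voters preferring Omar to Rahul: 44; preferring Rahul to Omar: 85.
Rahul wins the head-to-head.

Rahul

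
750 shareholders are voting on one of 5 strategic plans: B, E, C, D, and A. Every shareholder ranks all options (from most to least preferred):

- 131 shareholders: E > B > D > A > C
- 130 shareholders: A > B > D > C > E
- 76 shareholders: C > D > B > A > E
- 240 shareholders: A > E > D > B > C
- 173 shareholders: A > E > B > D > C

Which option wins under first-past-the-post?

First-place votes: B 0, E 131, C 76, D 0, A 543.
A has the most first-place votes.

A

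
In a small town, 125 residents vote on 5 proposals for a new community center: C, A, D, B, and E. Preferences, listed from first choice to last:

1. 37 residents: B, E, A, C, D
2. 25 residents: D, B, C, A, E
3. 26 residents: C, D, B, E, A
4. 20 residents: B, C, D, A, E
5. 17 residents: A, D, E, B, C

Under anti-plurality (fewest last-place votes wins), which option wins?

B

Last-place votes: C 17, A 26, D 37, B 0, E 45.
B is ranked last by the fewest voters, so B wins.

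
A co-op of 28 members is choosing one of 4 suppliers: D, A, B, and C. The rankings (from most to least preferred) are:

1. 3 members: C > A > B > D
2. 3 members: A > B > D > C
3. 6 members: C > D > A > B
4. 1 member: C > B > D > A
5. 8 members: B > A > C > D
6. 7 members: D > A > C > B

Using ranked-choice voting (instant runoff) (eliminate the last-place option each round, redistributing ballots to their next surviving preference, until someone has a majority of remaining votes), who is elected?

Round 1: D 7, A 3, B 8, C 10. Eliminate A.
Round 2: D 7, B 11, C 10. Eliminate D.
Round 3: B 11, C 17. C has a majority.

C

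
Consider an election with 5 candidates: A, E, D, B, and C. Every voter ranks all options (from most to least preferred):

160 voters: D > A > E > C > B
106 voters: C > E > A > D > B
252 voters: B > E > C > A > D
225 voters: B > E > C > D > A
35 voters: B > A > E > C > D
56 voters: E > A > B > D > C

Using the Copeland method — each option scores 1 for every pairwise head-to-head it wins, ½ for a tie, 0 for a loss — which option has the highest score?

B

A: beats D; loses to E, B, and C → score 1.
E: beats A, D, and C; loses to B → score 3.
D: loses to A, E, B, and C → score 0.
B: beats A, E, D, and C → score 4.
C: beats A and D; loses to E and B → score 2.
B has the best pairwise record.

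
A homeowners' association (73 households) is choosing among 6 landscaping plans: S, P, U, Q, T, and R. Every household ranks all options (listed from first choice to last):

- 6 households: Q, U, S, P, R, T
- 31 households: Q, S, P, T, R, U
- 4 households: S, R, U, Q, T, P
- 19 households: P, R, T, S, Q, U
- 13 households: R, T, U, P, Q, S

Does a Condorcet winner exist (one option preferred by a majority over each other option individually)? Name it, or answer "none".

Q vs S: 50–23 for Q.
Q vs P: 41–32 for Q.
Q vs U: 56–17 for Q.
Q vs T: 41–32 for Q.
Q vs R: 37–36 for Q.
Q beats every other option head-to-head.

Q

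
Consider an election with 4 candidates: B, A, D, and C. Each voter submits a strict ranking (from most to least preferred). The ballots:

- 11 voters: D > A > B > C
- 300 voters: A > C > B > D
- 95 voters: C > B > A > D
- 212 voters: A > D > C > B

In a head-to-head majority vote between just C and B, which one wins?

Voters preferring C to B: 607; preferring B to C: 11.
C wins the head-to-head.

C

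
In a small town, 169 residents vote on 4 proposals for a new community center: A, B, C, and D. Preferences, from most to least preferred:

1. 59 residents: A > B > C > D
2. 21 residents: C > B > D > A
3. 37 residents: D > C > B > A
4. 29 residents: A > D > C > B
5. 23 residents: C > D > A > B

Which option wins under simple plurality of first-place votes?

First-place votes: A 88, B 0, C 44, D 37.
A has the most first-place votes.

A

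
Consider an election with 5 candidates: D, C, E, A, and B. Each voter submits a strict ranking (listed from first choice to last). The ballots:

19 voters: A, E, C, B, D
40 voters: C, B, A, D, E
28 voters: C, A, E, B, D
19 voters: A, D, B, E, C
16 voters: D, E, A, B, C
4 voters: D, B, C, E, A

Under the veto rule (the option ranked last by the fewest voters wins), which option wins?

Last-place votes: D 47, C 35, E 40, A 4, B 0.
B is ranked last by the fewest voters, so B wins.

B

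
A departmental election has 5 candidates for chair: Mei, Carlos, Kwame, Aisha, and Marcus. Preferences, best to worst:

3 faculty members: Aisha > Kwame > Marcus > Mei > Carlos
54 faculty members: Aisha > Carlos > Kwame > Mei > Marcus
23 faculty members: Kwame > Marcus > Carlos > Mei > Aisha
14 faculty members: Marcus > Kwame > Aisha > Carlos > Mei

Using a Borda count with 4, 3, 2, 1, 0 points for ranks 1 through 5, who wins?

Mei: 3·1 + 54·1 + 23·1 + 14·0 = 80
Carlos: 3·0 + 54·3 + 23·2 + 14·1 = 222
Kwame: 3·3 + 54·2 + 23·4 + 14·3 = 251
Aisha: 3·4 + 54·4 + 23·0 + 14·2 = 256
Marcus: 3·2 + 54·0 + 23·3 + 14·4 = 131
Aisha has the highest Borda score (256).

Aisha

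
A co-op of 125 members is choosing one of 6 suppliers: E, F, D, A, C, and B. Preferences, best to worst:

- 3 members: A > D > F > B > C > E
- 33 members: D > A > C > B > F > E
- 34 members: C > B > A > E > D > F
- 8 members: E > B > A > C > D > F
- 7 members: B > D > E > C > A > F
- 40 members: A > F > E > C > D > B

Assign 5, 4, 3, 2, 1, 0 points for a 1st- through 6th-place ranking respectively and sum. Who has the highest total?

A

E: 3·0 + 33·0 + 34·2 + 8·5 + 7·3 + 40·3 = 249
F: 3·3 + 33·1 + 34·0 + 8·0 + 7·0 + 40·4 = 202
D: 3·4 + 33·5 + 34·1 + 8·1 + 7·4 + 40·1 = 287
A: 3·5 + 33·4 + 34·3 + 8·3 + 7·1 + 40·5 = 480
C: 3·1 + 33·3 + 34·5 + 8·2 + 7·2 + 40·2 = 382
B: 3·2 + 33·2 + 34·4 + 8·4 + 7·5 + 40·0 = 275
A has the highest Borda score (480).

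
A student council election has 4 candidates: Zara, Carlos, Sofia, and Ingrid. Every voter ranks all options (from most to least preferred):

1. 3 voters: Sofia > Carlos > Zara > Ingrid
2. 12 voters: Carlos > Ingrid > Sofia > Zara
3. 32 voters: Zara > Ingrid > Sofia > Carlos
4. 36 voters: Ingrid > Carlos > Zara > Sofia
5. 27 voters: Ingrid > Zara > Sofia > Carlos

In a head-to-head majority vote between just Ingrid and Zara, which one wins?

Voters preferring Ingrid to Zara: 75; preferring Zara to Ingrid: 35.
Ingrid wins the head-to-head.

Ingrid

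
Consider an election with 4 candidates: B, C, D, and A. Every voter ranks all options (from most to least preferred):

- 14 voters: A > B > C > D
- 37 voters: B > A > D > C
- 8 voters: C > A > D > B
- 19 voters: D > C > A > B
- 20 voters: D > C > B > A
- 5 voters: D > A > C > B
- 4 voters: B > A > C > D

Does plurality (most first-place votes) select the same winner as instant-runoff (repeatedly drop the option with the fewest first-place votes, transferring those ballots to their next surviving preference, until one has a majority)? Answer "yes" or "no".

Plurality — first-place votes: B 41, C 8, D 44, A 14. Winner: D.
Instant-runoff — R1 B 41, C 8, D 44, A 14 (C out); R2 B 41, D 44, A 22 (A out); R3 B 55, D 52 (B winner). Winner: B.
The two methods disagree.

no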